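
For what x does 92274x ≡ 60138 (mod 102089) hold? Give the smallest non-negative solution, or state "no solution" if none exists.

2563

First find gcd(92274, 102089):
102089 = 1·92274 + 9815
92274 = 9·9815 + 3939
9815 = 2·3939 + 1937
3939 = 2·1937 + 65
1937 = 29·65 + 52
65 = 1·52 + 13
52 = 4·13 + 0
gcd = 13 and 13 | 60138, so solutions exist. Divide through by 13: 7098x ≡ 4626 (mod 7853).
Now find 7098⁻¹ mod 7853:
7853 = 1*7098 + 755
7098 = 9*755 + 303
755 = 2*303 + 149
303 = 2*149 + 5
149 = 29*5 + 4
5 = 1*4 + 1
4 = 4*1 + 0
Back-substitute:
1 = 5 − 4
1 = −149 + 30·5
1 = 30·303 − 61·149
1 = −61·755 + 152·303
1 = 152·7098 − 1429·755
1 = −1429·7853 + 1581·7098
So 7098⁻¹ ≡ 1581 (mod 7853).
Then x ≡ 1581·4626 ≡ 2563 (mod 7853); the smallest non-negative solution is x = 2563.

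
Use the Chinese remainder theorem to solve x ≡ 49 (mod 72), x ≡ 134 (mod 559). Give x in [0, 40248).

Write x = 49 + 72·k. Then 72·k ≡ 134 − 49 ≡ 85 (mod 559).
Need 72⁻¹ mod 559. Extended Euclid on (559, 72):
559 = 7×72 + 55
72 = 1×55 + 17
55 = 3×17 + 4
17 = 4×4 + 1
4 = 4×1 + 0
Back-substitute:
1 = 17 − 4·4
1 = −4·55 + 13·17
1 = 13·72 − 17·55
1 = −17·559 + 132·72
72⁻¹ ≡ 132 (mod 559), so k ≡ 132·85 ≡ 40 (mod 559).
x = 49 + 72·40 = 2929.

2929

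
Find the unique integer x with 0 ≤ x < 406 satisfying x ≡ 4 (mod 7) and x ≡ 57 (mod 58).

Write x = 4 + 7·k. Then 7·k ≡ 57 − 4 ≡ 53 (mod 58).
Need 7⁻¹ mod 58. Extended Euclid on (58, 7):
58 = 8×7 + 2
7 = 3×2 + 1
2 = 2×1 + 0
Back-substitute:
1 = 7 − 3·2
1 = −3·58 + 25·7
7⁻¹ ≡ 25 (mod 58), so k ≡ 25·53 ≡ 49 (mod 58).
x = 4 + 7·49 = 347.

347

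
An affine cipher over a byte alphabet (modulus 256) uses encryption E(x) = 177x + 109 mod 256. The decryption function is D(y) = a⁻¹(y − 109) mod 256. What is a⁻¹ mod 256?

Run Euclid on (256, 177):
256 = 1*177 + 79
177 = 2*79 + 19
79 = 4*19 + 3
19 = 6*3 + 1
3 = 3*1 + 0
Since gcd(177, 256) = 1, back-substitute to write 1 as a combination:
1 = 19 − 6·3
1 = −6·79 + 25·19
1 = 25·177 − 56·79
1 = −56·256 + 81·177
So 177·81 ≡ 1 (mod 256).

81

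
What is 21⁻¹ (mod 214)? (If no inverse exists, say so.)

Extended Euclidean algorithm:
214 = 10×21 + 4
21 = 5×4 + 1
4 = 4×1 + 0
Since gcd(21, 214) = 1, back-substitute to write 1 as a combination:
1 = 21 − 5·4
1 = −5·214 + 51·21
So 21·51 ≡ 1 (mod 214).

51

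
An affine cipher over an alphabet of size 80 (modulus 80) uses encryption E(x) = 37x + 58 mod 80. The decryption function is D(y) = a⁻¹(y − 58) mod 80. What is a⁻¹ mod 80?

Run Euclid on (80, 37):
80 = 2*37 + 6
37 = 6*6 + 1
6 = 6*1 + 0
The gcd is 1. Working backward:
1 = 37 − 6·6
1 = −6·80 + 13·37
So 37·13 ≡ 1 (mod 80).

13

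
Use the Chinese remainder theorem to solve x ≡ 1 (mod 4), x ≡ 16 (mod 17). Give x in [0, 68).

33

Write x = 1 + 4·k. Then 4·k ≡ 16 − 1 ≡ 15 (mod 17).
Need 4⁻¹ mod 17. Extended Euclid on (17, 4):
17 = 4·4 + 1
4 = 4·1 + 0
Back-substitute:
1 = 17 − 4·4
4⁻¹ ≡ 13 (mod 17), so k ≡ 13·15 ≡ 8 (mod 17).
x = 1 + 4·8 = 33.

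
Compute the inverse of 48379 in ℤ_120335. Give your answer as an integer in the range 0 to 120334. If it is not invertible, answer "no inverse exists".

92044

Run Euclid on (120335, 48379):
120335 = 2*48379 + 23577
48379 = 2*23577 + 1225
23577 = 19*1225 + 302
1225 = 4*302 + 17
302 = 17*17 + 13
17 = 1*13 + 4
13 = 3*4 + 1
4 = 4*1 + 0
Since gcd(48379, 120335) = 1, back-substitute to write 1 as a combination:
1 = 13 − 3·4
1 = −3·17 + 4·13
1 = 4·302 − 71·17
1 = −71·1225 + 288·302
1 = 288·23577 − 5543·1225
1 = −5543·48379 + 11374·23577
1 = 11374·120335 − 28291·48379
Thus 48379·(-28291) ≡ 1 (mod 120335); reducing, -28291 mod 120335 = 92044.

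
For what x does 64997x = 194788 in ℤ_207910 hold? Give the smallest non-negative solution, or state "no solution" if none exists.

5684

First find gcd(64997, 207910):
207910 = 3·64997 + 12919
64997 = 5·12919 + 402
12919 = 32·402 + 55
402 = 7·55 + 17
55 = 3·17 + 4
17 = 4·4 + 1
4 = 4·1 + 0
gcd = 1, so a unique solution mod 207910 exists.
Back-substitute for the Bézout coefficients:
1 = 17 − 4·4
1 = −4·55 + 13·17
1 = 13·402 − 95·55
1 = −95·12919 + 3053·402
1 = 3053·64997 − 15360·12919
1 = −15360·207910 + 49133·64997
So 64997·(49133) ≡ 1 (mod 207910), giving 64997⁻¹ ≡ 49133.
x ≡ 64997⁻¹·194788 ≡ 49133·194788 ≡ 5684 (mod 207910).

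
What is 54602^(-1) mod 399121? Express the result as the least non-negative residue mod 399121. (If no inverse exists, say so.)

278490

Apply the Euclidean algorithm to 399121 and 54602:
399121 = 7*54602 + 16907
54602 = 3*16907 + 3881
16907 = 4*3881 + 1383
3881 = 2*1383 + 1115
1383 = 1*1115 + 268
1115 = 4*268 + 43
268 = 6*43 + 10
43 = 4*10 + 3
10 = 3*3 + 1
3 = 3*1 + 0
The gcd is 1. Working backward:
1 = 10 − 3·3
1 = −3·43 + 13·10
1 = 13·268 − 81·43
1 = −81·1115 + 337·268
1 = 337·1383 − 418·1115
1 = −418·3881 + 1173·1383
1 = 1173·16907 − 5110·3881
1 = −5110·54602 + 16503·16907
1 = 16503·399121 − 120631·54602
Thus 54602·(-120631) ≡ 1 (mod 399121); reducing, -120631 mod 399121 = 278490.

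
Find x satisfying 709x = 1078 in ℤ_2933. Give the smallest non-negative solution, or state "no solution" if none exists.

First find gcd(709, 2933):
2933 = 4·709 + 97
709 = 7·97 + 30
97 = 3·30 + 7
30 = 4·7 + 2
7 = 3·2 + 1
2 = 2·1 + 0
gcd = 1, so a unique solution mod 2933 exists.
Back-substitute for the Bézout coefficients:
1 = 7 − 3·2
1 = −3·30 + 13·7
1 = 13·97 − 42·30
1 = −42·709 + 307·97
1 = 307·2933 − 1270·709
So 709·(-1270) ≡ 1 (mod 2933), giving 709⁻¹ ≡ 1663.
x ≡ 709⁻¹·1078 ≡ 1663·1078 ≡ 651 (mod 2933).

651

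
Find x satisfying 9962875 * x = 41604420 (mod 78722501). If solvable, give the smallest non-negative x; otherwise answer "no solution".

5229510

First find gcd(9962875, 78722501):
78722501 = 7*9962875 + 8982376
9962875 = 1*8982376 + 980499
8982376 = 9*980499 + 157885
980499 = 6*157885 + 33189
157885 = 4*33189 + 25129
33189 = 1*25129 + 8060
25129 = 3*8060 + 949
8060 = 8*949 + 468
949 = 2*468 + 13
468 = 36*13 + 0
gcd = 13 and 13 | 41604420, so solutions exist. Divide through by 13: 766375x ≡ 3200340 (mod 6055577).
Now find 766375⁻¹ mod 6055577:
6055577 = 7×766375 + 690952
766375 = 1×690952 + 75423
690952 = 9×75423 + 12145
75423 = 6×12145 + 2553
12145 = 4×2553 + 1933
2553 = 1×1933 + 620
1933 = 3×620 + 73
620 = 8×73 + 36
73 = 2×36 + 1
36 = 36×1 + 0
Back-substitute:
1 = 73 − 2·36
1 = −2·620 + 17·73
1 = 17·1933 − 53·620
1 = −53·2553 + 70·1933
1 = 70·12145 − 333·2553
1 = −333·75423 + 2068·12145
1 = 2068·690952 − 18945·75423
1 = −18945·766375 + 21013·690952
1 = 21013·6055577 − 166036·766375
So 766375·(-166036) ≡ 1 (mod 6055577), i.e. 766375⁻¹ ≡ 5889541.
Then x ≡ 5889541·3200340 ≡ 5229510 (mod 6055577); the smallest non-negative solution is x = 5229510.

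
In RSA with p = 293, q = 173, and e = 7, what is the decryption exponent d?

φ(n) = (p−1)(q−1) = 292·172 = 50224.
Need d with 7·d ≡ 1 (mod 50224). Apply the extended Euclidean algorithm:
50224 = 7174·7 + 6
7 = 1·6 + 1
6 = 6·1 + 0
Back-substitute:
1 = 7 − 6
1 = −50224 + 7175·7
So 7·7175 ≡ 1 (mod 50224), hence d = 7175.

7175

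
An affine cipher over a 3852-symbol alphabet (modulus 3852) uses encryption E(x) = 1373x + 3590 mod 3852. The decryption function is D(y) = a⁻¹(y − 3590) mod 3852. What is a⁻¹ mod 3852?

101

Run Euclid on (3852, 1373):
3852 = 2*1373 + 1106
1373 = 1*1106 + 267
1106 = 4*267 + 38
267 = 7*38 + 1
38 = 38*1 + 0
gcd = 1, so the inverse exists. Back-substitute:
1 = 267 − 7·38
1 = −7·1106 + 29·267
1 = 29·1373 − 36·1106
1 = −36·3852 + 101·1373
So 1373·101 ≡ 1 (mod 3852).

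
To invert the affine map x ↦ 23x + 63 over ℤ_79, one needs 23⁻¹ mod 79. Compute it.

55

Apply the Euclidean algorithm to 79 and 23:
79 = 3·23 + 10
23 = 2·10 + 3
10 = 3·3 + 1
3 = 3·1 + 0
The gcd is 1. Working backward:
1 = 10 − 3·3
1 = −3·23 + 7·10
1 = 7·79 − 24·23
So 23·(-24) ≡ 1 (mod 79), and -24 ≡ 55 (mod 79).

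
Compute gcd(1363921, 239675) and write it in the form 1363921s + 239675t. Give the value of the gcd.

1

Euclidean algorithm:
1363921 = 5*239675 + 165546
239675 = 1*165546 + 74129
165546 = 2*74129 + 17288
74129 = 4*17288 + 4977
17288 = 3*4977 + 2357
4977 = 2*2357 + 263
2357 = 8*263 + 253
263 = 1*253 + 10
253 = 25*10 + 3
10 = 3*3 + 1
3 = 3*1 + 0
gcd(1363921, 239675) = 1.
Working backward:
1 = 10 − 3·3
1 = −3·253 + 76·10
1 = 76·263 − 79·253
1 = −79·2357 + 708·263
1 = 708·4977 − 1495·2357
1 = −1495·17288 + 5193·4977
1 = 5193·74129 − 22267·17288
1 = −22267·165546 + 49727·74129
1 = 49727·239675 − 71994·165546
1 = −71994·1363921 + 409697·239675
So 1 = (-71994)·1363921 + (409697)·239675.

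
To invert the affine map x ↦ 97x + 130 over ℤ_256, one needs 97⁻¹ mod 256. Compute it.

Run Euclid on (256, 97):
256 = 2*97 + 62
97 = 1*62 + 35
62 = 1*35 + 27
35 = 1*27 + 8
27 = 3*8 + 3
8 = 2*3 + 2
3 = 1*2 + 1
2 = 2*1 + 0
The gcd is 1. Working backward:
1 = 3 − 2
1 = −8 + 3·3
1 = 3·27 − 10·8
1 = −10·35 + 13·27
1 = 13·62 − 23·35
1 = −23·97 + 36·62
1 = 36·256 − 95·97
Hence 97⁻¹ ≡ -95 ≡ 161 (mod 256).

161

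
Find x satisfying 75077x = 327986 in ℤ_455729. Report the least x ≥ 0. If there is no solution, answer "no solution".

450683

First find gcd(75077, 455729):
455729 = 6*75077 + 5267
75077 = 14*5267 + 1339
5267 = 3*1339 + 1250
1339 = 1*1250 + 89
1250 = 14*89 + 4
89 = 22*4 + 1
4 = 4*1 + 0
gcd = 1, so a unique solution mod 455729 exists.
Back-substitute for the Bézout coefficients:
1 = 89 − 22·4
1 = −22·1250 + 309·89
1 = 309·1339 − 331·1250
1 = −331·5267 + 1302·1339
1 = 1302·75077 − 18559·5267
1 = −18559·455729 + 112656·75077
So 75077·(112656) ≡ 1 (mod 455729), giving 75077⁻¹ ≡ 112656.
x ≡ 75077⁻¹·327986 ≡ 112656·327986 ≡ 450683 (mod 455729).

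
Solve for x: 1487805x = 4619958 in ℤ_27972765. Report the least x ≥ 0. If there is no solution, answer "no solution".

no solution

gcd(1487805, 27972765):
27972765 = 18×1487805 + 1192275
1487805 = 1×1192275 + 295530
1192275 = 4×295530 + 10155
295530 = 29×10155 + 1035
10155 = 9×1035 + 840
1035 = 1×840 + 195
840 = 4×195 + 60
195 = 3×60 + 15
60 = 4×15 + 0
gcd = 15, but 15 ∤ 4619958, so the congruence has no solution.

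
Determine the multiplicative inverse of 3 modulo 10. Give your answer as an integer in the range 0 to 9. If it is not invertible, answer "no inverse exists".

7

Extended Euclidean algorithm:
10 = 3·3 + 1
3 = 3·1 + 0
Since gcd(3, 10) = 1, back-substitute to write 1 as a combination:
1 = 10 − 3·3
So 3·(-3) ≡ 1 (mod 10), and -3 ≡ 7 (mod 10).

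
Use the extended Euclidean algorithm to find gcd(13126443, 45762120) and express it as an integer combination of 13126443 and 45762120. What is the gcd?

Apply Euclid's algorithm to 45762120 and 13126443:
45762120 = 3·13126443 + 6382791
13126443 = 2·6382791 + 360861
6382791 = 17·360861 + 248154
360861 = 1·248154 + 112707
248154 = 2·112707 + 22740
112707 = 4·22740 + 21747
22740 = 1·21747 + 993
21747 = 21·993 + 894
993 = 1·894 + 99
894 = 9·99 + 3
99 = 33·3 + 0
gcd(13126443, 45762120) = 3.
Working backward:
3 = 894 − 9·99
3 = −9·993 + 10·894
3 = 10·21747 − 219·993
3 = −219·22740 + 229·21747
3 = 229·112707 − 1135·22740
3 = −1135·248154 + 2499·112707
3 = 2499·360861 − 3634·248154
3 = −3634·6382791 + 64277·360861
3 = 64277·13126443 − 132188·6382791
3 = −132188·45762120 + 460841·13126443
So 3 = (-132188)·45762120 + (460841)·13126443.

3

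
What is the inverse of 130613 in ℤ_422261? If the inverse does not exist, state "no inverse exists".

no inverse exists

Euclidean algorithm on 422261, 130613:
422261 = 3×130613 + 30422
130613 = 4×30422 + 8925
30422 = 3×8925 + 3647
8925 = 2×3647 + 1631
3647 = 2×1631 + 385
1631 = 4×385 + 91
385 = 4×91 + 21
91 = 4×21 + 7
21 = 3×7 + 0
Since gcd = 7 > 1, 130613 is not a unit mod 422261.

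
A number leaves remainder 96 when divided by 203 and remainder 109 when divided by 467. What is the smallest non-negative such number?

34200

Write x = 96 + 203·k. Then 203·k ≡ 109 − 96 ≡ 13 (mod 467).
Need 203⁻¹ mod 467. Extended Euclid on (467, 203):
467 = 2×203 + 61
203 = 3×61 + 20
61 = 3×20 + 1
20 = 20×1 + 0
Back-substitute:
1 = 61 − 3·20
1 = −3·203 + 10·61
1 = 10·467 − 23·203
203⁻¹ ≡ 444 (mod 467), so k ≡ 444·13 ≡ 168 (mod 467).
x = 96 + 203·168 = 34200.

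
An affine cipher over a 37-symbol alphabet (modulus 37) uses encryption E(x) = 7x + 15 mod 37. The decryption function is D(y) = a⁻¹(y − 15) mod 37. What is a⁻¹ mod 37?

Apply the Euclidean algorithm to 37 and 7:
37 = 5*7 + 2
7 = 3*2 + 1
2 = 2*1 + 0
The gcd is 1. Working backward:
1 = 7 − 3·2
1 = −3·37 + 16·7
So 7·16 ≡ 1 (mod 37).

16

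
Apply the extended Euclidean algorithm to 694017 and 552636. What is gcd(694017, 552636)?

9

Repeated division:
694017 = 1*552636 + 141381
552636 = 3*141381 + 128493
141381 = 1*128493 + 12888
128493 = 9*12888 + 12501
12888 = 1*12501 + 387
12501 = 32*387 + 117
387 = 3*117 + 36
117 = 3*36 + 9
36 = 4*9 + 0
gcd(694017, 552636) = 9.
Back-substituting:
9 = 117 − 3·36
9 = −3·387 + 10·117
9 = 10·12501 − 323·387
9 = −323·12888 + 333·12501
9 = 333·128493 − 3320·12888
9 = −3320·141381 + 3653·128493
9 = 3653·552636 − 14279·141381
9 = −14279·694017 + 17932·552636
So 9 = (-14279)·694017 + (17932)·552636.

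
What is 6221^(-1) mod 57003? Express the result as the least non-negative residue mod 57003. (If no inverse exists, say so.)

54923

Extended Euclidean algorithm:
57003 = 9·6221 + 1014
6221 = 6·1014 + 137
1014 = 7·137 + 55
137 = 2·55 + 27
55 = 2·27 + 1
27 = 27·1 + 0
gcd = 1, so the inverse exists. Back-substitute:
1 = 55 − 2·27
1 = −2·137 + 5·55
1 = 5·1014 − 37·137
1 = −37·6221 + 227·1014
1 = 227·57003 − 2080·6221
Thus 6221·(-2080) ≡ 1 (mod 57003); reducing, -2080 mod 57003 = 54923.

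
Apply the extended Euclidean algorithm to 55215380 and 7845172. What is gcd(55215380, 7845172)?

Euclidean algorithm:
55215380 = 7×7845172 + 299176
7845172 = 26×299176 + 66596
299176 = 4×66596 + 32792
66596 = 2×32792 + 1012
32792 = 32×1012 + 408
1012 = 2×408 + 196
408 = 2×196 + 16
196 = 12×16 + 4
16 = 4×4 + 0
gcd(55215380, 7845172) = 4.
Working backward:
4 = 196 − 12·16
4 = −12·408 + 25·196
4 = 25·1012 − 62·408
4 = −62·32792 + 2009·1012
4 = 2009·66596 − 4080·32792
4 = −4080·299176 + 18329·66596
4 = 18329·7845172 − 480634·299176
4 = −480634·55215380 + 3382767·7845172
So 4 = (-480634)·55215380 + (3382767)·7845172.

4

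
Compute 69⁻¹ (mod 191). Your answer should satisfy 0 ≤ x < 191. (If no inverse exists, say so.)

gcd(191, 69) by repeated division:
191 = 2·69 + 53
69 = 1·53 + 16
53 = 3·16 + 5
16 = 3·5 + 1
5 = 5·1 + 0
Since gcd(69, 191) = 1, back-substitute to write 1 as a combination:
1 = 16 − 3·5
1 = −3·53 + 10·16
1 = 10·69 − 13·53
1 = −13·191 + 36·69
So 69·36 ≡ 1 (mod 191).

36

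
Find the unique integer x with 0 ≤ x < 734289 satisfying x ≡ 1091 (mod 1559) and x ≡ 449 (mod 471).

Write x = 1091 + 1559·k. Then 1559·k ≡ 449 − 1091 ≡ 300 (mod 471).
Need 1559⁻¹ mod 471. Extended Euclid on (471, 146):
471 = 3·146 + 33
146 = 4·33 + 14
33 = 2·14 + 5
14 = 2·5 + 4
5 = 1·4 + 1
4 = 4·1 + 0
Back-substitute:
1 = 5 − 4
1 = −14 + 3·5
1 = 3·33 − 7·14
1 = −7·146 + 31·33
1 = 31·471 − 100·146
1559⁻¹ ≡ 371 (mod 471), so k ≡ 371·300 ≡ 144 (mod 471).
x = 1091 + 1559·144 = 225587.

225587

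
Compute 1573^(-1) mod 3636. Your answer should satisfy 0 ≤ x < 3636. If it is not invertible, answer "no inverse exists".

1165

gcd(3636, 1573) by repeated division:
3636 = 2·1573 + 490
1573 = 3·490 + 103
490 = 4·103 + 78
103 = 1·78 + 25
78 = 3·25 + 3
25 = 8·3 + 1
3 = 3·1 + 0
gcd = 1, so the inverse exists. Back-substitute:
1 = 25 − 8·3
1 = −8·78 + 25·25
1 = 25·103 − 33·78
1 = −33·490 + 157·103
1 = 157·1573 − 504·490
1 = −504·3636 + 1165·1573
So 1573·1165 ≡ 1 (mod 3636).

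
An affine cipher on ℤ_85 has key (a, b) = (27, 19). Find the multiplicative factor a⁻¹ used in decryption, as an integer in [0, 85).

63

Extended Euclidean algorithm:
85 = 3·27 + 4
27 = 6·4 + 3
4 = 1·3 + 1
3 = 3·1 + 0
The gcd is 1. Working backward:
1 = 4 − 3
1 = −27 + 7·4
1 = 7·85 − 22·27
So 27·(-22) ≡ 1 (mod 85), and -22 ≡ 63 (mod 85).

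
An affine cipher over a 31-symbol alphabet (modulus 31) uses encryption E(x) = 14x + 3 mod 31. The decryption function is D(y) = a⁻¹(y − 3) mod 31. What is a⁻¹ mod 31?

20

Extended Euclidean algorithm:
31 = 2×14 + 3
14 = 4×3 + 2
3 = 1×2 + 1
2 = 2×1 + 0
gcd = 1, so the inverse exists. Back-substitute:
1 = 3 − 2
1 = −14 + 5·3
1 = 5·31 − 11·14
Hence 14⁻¹ ≡ -11 ≡ 20 (mod 31).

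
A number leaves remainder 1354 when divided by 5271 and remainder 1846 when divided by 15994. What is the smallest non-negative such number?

71686954

Write x = 1354 + 5271·k. Then 5271·k ≡ 1846 − 1354 ≡ 492 (mod 15994).
Need 5271⁻¹ mod 15994. Extended Euclid on (15994, 5271):
15994 = 3×5271 + 181
5271 = 29×181 + 22
181 = 8×22 + 5
22 = 4×5 + 2
5 = 2×2 + 1
2 = 2×1 + 0
Back-substitute:
1 = 5 − 2·2
1 = −2·22 + 9·5
1 = 9·181 − 74·22
1 = −74·5271 + 2155·181
1 = 2155·15994 − 6539·5271
5271⁻¹ ≡ 9455 (mod 15994), so k ≡ 9455·492 ≡ 13600 (mod 15994).
x = 1354 + 5271·13600 = 71686954.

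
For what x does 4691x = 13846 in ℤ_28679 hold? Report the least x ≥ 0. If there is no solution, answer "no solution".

27447

First find gcd(4691, 28679):
28679 = 6×4691 + 533
4691 = 8×533 + 427
533 = 1×427 + 106
427 = 4×106 + 3
106 = 35×3 + 1
3 = 3×1 + 0
gcd = 1, so a unique solution mod 28679 exists.
Back-substitute for the Bézout coefficients:
1 = 106 − 35·3
1 = −35·427 + 141·106
1 = 141·533 − 176·427
1 = −176·4691 + 1549·533
1 = 1549·28679 − 9470·4691
So 4691·(-9470) ≡ 1 (mod 28679), giving 4691⁻¹ ≡ 19209.
x ≡ 4691⁻¹·13846 ≡ 19209·13846 ≡ 27447 (mod 28679).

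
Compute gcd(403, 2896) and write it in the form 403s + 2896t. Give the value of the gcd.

Apply Euclid's algorithm to 2896 and 403:
2896 = 7*403 + 75
403 = 5*75 + 28
75 = 2*28 + 19
28 = 1*19 + 9
19 = 2*9 + 1
9 = 9*1 + 0
gcd(403, 2896) = 1.
Back-substituting:
1 = 19 − 2·9
1 = −2·28 + 3·19
1 = 3·75 − 8·28
1 = −8·403 + 43·75
1 = 43·2896 − 309·403
So 1 = (43)·2896 + (-309)·403.

1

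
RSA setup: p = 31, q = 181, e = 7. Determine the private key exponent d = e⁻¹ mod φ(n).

φ(n) = (p−1)(q−1) = 30·180 = 5400.
Need d with 7·d ≡ 1 (mod 5400). Apply the extended Euclidean algorithm:
5400 = 771·7 + 3
7 = 2·3 + 1
3 = 3·1 + 0
Back-substitute:
1 = 7 − 2·3
1 = −2·5400 + 1543·7
So 7·1543 ≡ 1 (mod 5400), hence d = 1543.

1543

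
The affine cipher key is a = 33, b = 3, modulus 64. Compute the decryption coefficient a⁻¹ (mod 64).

33

gcd(64, 33) by repeated division:
64 = 1·33 + 31
33 = 1·31 + 2
31 = 15·2 + 1
2 = 2·1 + 0
Since gcd(33, 64) = 1, back-substitute to write 1 as a combination:
1 = 31 − 15·2
1 = −15·33 + 16·31
1 = 16·64 − 31·33
Hence 33⁻¹ ≡ -31 ≡ 33 (mod 64).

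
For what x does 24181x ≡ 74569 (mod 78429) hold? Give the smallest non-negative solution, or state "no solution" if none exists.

First find gcd(24181, 78429):
78429 = 3·24181 + 5886
24181 = 4·5886 + 637
5886 = 9·637 + 153
637 = 4·153 + 25
153 = 6·25 + 3
25 = 8·3 + 1
3 = 3·1 + 0
gcd = 1, so a unique solution mod 78429 exists.
Back-substitute for the Bézout coefficients:
1 = 25 − 8·3
1 = −8·153 + 49·25
1 = 49·637 − 204·153
1 = −204·5886 + 1885·637
1 = 1885·24181 − 7744·5886
1 = −7744·78429 + 25117·24181
So 24181·(25117) ≡ 1 (mod 78429), giving 24181⁻¹ ≡ 25117.
x ≡ 24181⁻¹·74569 ≡ 25117·74569 ≡ 65053 (mod 78429).

65053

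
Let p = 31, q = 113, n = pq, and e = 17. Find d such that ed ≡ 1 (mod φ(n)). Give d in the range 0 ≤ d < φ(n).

593

φ(n) = (p−1)(q−1) = 30·112 = 3360.
Need d with 17·d ≡ 1 (mod 3360). Apply the extended Euclidean algorithm:
3360 = 197×17 + 11
17 = 1×11 + 6
11 = 1×6 + 5
6 = 1×5 + 1
5 = 5×1 + 0
Back-substitute:
1 = 6 − 5
1 = −11 + 2·6
1 = 2·17 − 3·11
1 = −3·3360 + 593·17
So 17·593 ≡ 1 (mod 3360), hence d = 593.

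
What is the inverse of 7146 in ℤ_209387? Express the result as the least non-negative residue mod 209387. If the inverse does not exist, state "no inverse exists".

34136

Apply the Euclidean algorithm to 209387 and 7146:
209387 = 29×7146 + 2153
7146 = 3×2153 + 687
2153 = 3×687 + 92
687 = 7×92 + 43
92 = 2×43 + 6
43 = 7×6 + 1
6 = 6×1 + 0
The gcd is 1. Working backward:
1 = 43 − 7·6
1 = −7·92 + 15·43
1 = 15·687 − 112·92
1 = −112·2153 + 351·687
1 = 351·7146 − 1165·2153
1 = −1165·209387 + 34136·7146
So 7146·34136 ≡ 1 (mod 209387).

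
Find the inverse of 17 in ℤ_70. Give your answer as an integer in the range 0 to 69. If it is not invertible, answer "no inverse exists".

Run Euclid on (70, 17):
70 = 4×17 + 2
17 = 8×2 + 1
2 = 2×1 + 0
gcd = 1, so the inverse exists. Back-substitute:
1 = 17 − 8·2
1 = −8·70 + 33·17
So 17·33 ≡ 1 (mod 70).

33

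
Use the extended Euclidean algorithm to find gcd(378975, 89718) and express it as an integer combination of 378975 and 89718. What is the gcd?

Apply Euclid's algorithm to 378975 and 89718:
378975 = 4*89718 + 20103
89718 = 4*20103 + 9306
20103 = 2*9306 + 1491
9306 = 6*1491 + 360
1491 = 4*360 + 51
360 = 7*51 + 3
51 = 17*3 + 0
gcd(378975, 89718) = 3.
Back-substituting:
3 = 360 − 7·51
3 = −7·1491 + 29·360
3 = 29·9306 − 181·1491
3 = −181·20103 + 391·9306
3 = 391·89718 − 1745·20103
3 = −1745·378975 + 7371·89718
So 3 = (-1745)·378975 + (7371)·89718.

3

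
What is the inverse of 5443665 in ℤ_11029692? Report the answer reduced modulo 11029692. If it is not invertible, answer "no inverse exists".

no inverse exists

Euclidean algorithm on 11029692, 5443665:
11029692 = 2*5443665 + 142362
5443665 = 38*142362 + 33909
142362 = 4*33909 + 6726
33909 = 5*6726 + 279
6726 = 24*279 + 30
279 = 9*30 + 9
30 = 3*9 + 3
9 = 3*3 + 0
The gcd is 3, not 1, hence no inverse exists.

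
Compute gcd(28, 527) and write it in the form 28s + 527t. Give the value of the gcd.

1

Apply Euclid's algorithm to 527 and 28:
527 = 18×28 + 23
28 = 1×23 + 5
23 = 4×5 + 3
5 = 1×3 + 2
3 = 1×2 + 1
2 = 2×1 + 0
gcd(28, 527) = 1.
Working backward:
1 = 3 − 2
1 = −5 + 2·3
1 = 2·23 − 9·5
1 = −9·28 + 11·23
1 = 11·527 − 207·28
So 1 = (11)·527 + (-207)·28.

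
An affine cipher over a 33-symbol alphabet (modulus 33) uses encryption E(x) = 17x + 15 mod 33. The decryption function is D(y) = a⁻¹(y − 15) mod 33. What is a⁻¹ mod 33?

Run Euclid on (33, 17):
33 = 1×17 + 16
17 = 1×16 + 1
16 = 16×1 + 0
The gcd is 1. Working backward:
1 = 17 − 16
1 = −33 + 2·17
So 17·2 ≡ 1 (mod 33).

2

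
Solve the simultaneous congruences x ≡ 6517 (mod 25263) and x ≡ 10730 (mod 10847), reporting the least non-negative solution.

Write x = 6517 + 25263·k. Then 25263·k ≡ 10730 − 6517 ≡ 4213 (mod 10847).
Need 25263⁻¹ mod 10847. Extended Euclid on (10847, 3569):
10847 = 3·3569 + 140
3569 = 25·140 + 69
140 = 2·69 + 2
69 = 34·2 + 1
2 = 2·1 + 0
Back-substitute:
1 = 69 − 34·2
1 = −34·140 + 69·69
1 = 69·3569 − 1759·140
1 = −1759·10847 + 5346·3569
25263⁻¹ ≡ 5346 (mod 10847), so k ≡ 5346·4213 ≡ 4326 (mod 10847).
x = 6517 + 25263·4326 = 109294255.

109294255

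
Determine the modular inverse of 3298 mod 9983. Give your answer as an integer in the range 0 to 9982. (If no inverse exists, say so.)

gcd(9983, 3298) by repeated division:
9983 = 3*3298 + 89
3298 = 37*89 + 5
89 = 17*5 + 4
5 = 1*4 + 1
4 = 4*1 + 0
Since gcd(3298, 9983) = 1, back-substitute to write 1 as a combination:
1 = 5 − 4
1 = −89 + 18·5
1 = 18·3298 − 667·89
1 = −667·9983 + 2019·3298
So 3298·2019 ≡ 1 (mod 9983).

2019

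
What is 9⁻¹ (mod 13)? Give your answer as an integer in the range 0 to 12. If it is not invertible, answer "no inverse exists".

Apply the Euclidean algorithm to 13 and 9:
13 = 1·9 + 4
9 = 2·4 + 1
4 = 4·1 + 0
gcd = 1, so the inverse exists. Back-substitute:
1 = 9 − 2·4
1 = −2·13 + 3·9
So 9·3 ≡ 1 (mod 13).

3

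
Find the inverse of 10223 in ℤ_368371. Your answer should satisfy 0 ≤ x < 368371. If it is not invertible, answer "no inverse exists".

230903

Extended Euclidean algorithm:
368371 = 36*10223 + 343
10223 = 29*343 + 276
343 = 1*276 + 67
276 = 4*67 + 8
67 = 8*8 + 3
8 = 2*3 + 2
3 = 1*2 + 1
2 = 2*1 + 0
The gcd is 1. Working backward:
1 = 3 − 2
1 = −8 + 3·3
1 = 3·67 − 25·8
1 = −25·276 + 103·67
1 = 103·343 − 128·276
1 = −128·10223 + 3815·343
1 = 3815·368371 − 137468·10223
Thus 10223·(-137468) ≡ 1 (mod 368371); reducing, -137468 mod 368371 = 230903.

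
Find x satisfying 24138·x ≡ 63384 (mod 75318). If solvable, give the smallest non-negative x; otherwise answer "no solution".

First find gcd(24138, 75318):
75318 = 3·24138 + 2904
24138 = 8·2904 + 906
2904 = 3·906 + 186
906 = 4·186 + 162
186 = 1·162 + 24
162 = 6·24 + 18
24 = 1·18 + 6
18 = 3·6 + 0
gcd = 6 and 6 | 63384, so solutions exist. Divide through by 6: 4023x ≡ 10564 (mod 12553).
Now find 4023⁻¹ mod 12553:
12553 = 3×4023 + 484
4023 = 8×484 + 151
484 = 3×151 + 31
151 = 4×31 + 27
31 = 1×27 + 4
27 = 6×4 + 3
4 = 1×3 + 1
3 = 3×1 + 0
Back-substitute:
1 = 4 − 3
1 = −27 + 7·4
1 = 7·31 − 8·27
1 = −8·151 + 39·31
1 = 39·484 − 125·151
1 = −125·4023 + 1039·484
1 = 1039·12553 − 3242·4023
So 4023·(-3242) ≡ 1 (mod 12553), i.e. 4023⁻¹ ≡ 9311.
Then x ≡ 9311·10564 ≡ 8649 (mod 12553); the smallest non-negative solution is x = 8649.

8649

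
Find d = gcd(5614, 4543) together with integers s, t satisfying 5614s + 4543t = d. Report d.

Repeated division:
5614 = 1×4543 + 1071
4543 = 4×1071 + 259
1071 = 4×259 + 35
259 = 7×35 + 14
35 = 2×14 + 7
14 = 2×7 + 0
gcd(5614, 4543) = 7.
Back-substituting:
7 = 35 − 2·14
7 = −2·259 + 15·35
7 = 15·1071 − 62·259
7 = −62·4543 + 263·1071
7 = 263·5614 − 325·4543
So 7 = (263)·5614 + (-325)·4543.

7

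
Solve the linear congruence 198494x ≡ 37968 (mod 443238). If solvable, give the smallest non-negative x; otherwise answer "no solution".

36387

First find gcd(198494, 443238):
443238 = 2×198494 + 46250
198494 = 4×46250 + 13494
46250 = 3×13494 + 5768
13494 = 2×5768 + 1958
5768 = 2×1958 + 1852
1958 = 1×1852 + 106
1852 = 17×106 + 50
106 = 2×50 + 6
50 = 8×6 + 2
6 = 3×2 + 0
gcd = 2 and 2 | 37968, so solutions exist. Divide through by 2: 99247x ≡ 18984 (mod 221619).
Now find 99247⁻¹ mod 221619:
221619 = 2×99247 + 23125
99247 = 4×23125 + 6747
23125 = 3×6747 + 2884
6747 = 2×2884 + 979
2884 = 2×979 + 926
979 = 1×926 + 53
926 = 17×53 + 25
53 = 2×25 + 3
25 = 8×3 + 1
3 = 3×1 + 0
Back-substitute:
1 = 25 − 8·3
1 = −8·53 + 17·25
1 = 17·926 − 297·53
1 = −297·979 + 314·926
1 = 314·2884 − 925·979
1 = −925·6747 + 2164·2884
1 = 2164·23125 − 7417·6747
1 = −7417·99247 + 31832·23125
1 = 31832·221619 − 71081·99247
So 99247·(-71081) ≡ 1 (mod 221619), i.e. 99247⁻¹ ≡ 150538.
Then x ≡ 150538·18984 ≡ 36387 (mod 221619); the smallest non-negative solution is x = 36387.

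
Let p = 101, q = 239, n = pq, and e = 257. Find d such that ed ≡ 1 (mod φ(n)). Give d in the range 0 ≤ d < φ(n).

2593

φ(n) = (p−1)(q−1) = 100·238 = 23800.
Need d with 257·d ≡ 1 (mod 23800). Apply the extended Euclidean algorithm:
23800 = 92×257 + 156
257 = 1×156 + 101
156 = 1×101 + 55
101 = 1×55 + 46
55 = 1×46 + 9
46 = 5×9 + 1
9 = 9×1 + 0
Back-substitute:
1 = 46 − 5·9
1 = −5·55 + 6·46
1 = 6·101 − 11·55
1 = −11·156 + 17·101
1 = 17·257 − 28·156
1 = −28·23800 + 2593·257
So 257·2593 ≡ 1 (mod 23800), hence d = 2593.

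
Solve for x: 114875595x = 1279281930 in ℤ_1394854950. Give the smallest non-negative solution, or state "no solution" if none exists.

55677014

First find gcd(114875595, 1394854950):
1394854950 = 12×114875595 + 16347810
114875595 = 7×16347810 + 440925
16347810 = 37×440925 + 33585
440925 = 13×33585 + 4320
33585 = 7×4320 + 3345
4320 = 1×3345 + 975
3345 = 3×975 + 420
975 = 2×420 + 135
420 = 3×135 + 15
135 = 9×15 + 0
gcd = 15 and 15 | 1279281930, so solutions exist. Divide through by 15: 7658373x ≡ 85285462 (mod 92990330).
Now find 7658373⁻¹ mod 92990330:
92990330 = 12·7658373 + 1089854
7658373 = 7·1089854 + 29395
1089854 = 37·29395 + 2239
29395 = 13·2239 + 288
2239 = 7·288 + 223
288 = 1·223 + 65
223 = 3·65 + 28
65 = 2·28 + 9
28 = 3·9 + 1
9 = 9·1 + 0
Back-substitute:
1 = 28 − 3·9
1 = −3·65 + 7·28
1 = 7·223 − 24·65
1 = −24·288 + 31·223
1 = 31·2239 − 241·288
1 = −241·29395 + 3164·2239
1 = 3164·1089854 − 117309·29395
1 = −117309·7658373 + 824327·1089854
1 = 824327·92990330 − 10009233·7658373
So 7658373·(-10009233) ≡ 1 (mod 92990330), i.e. 7658373⁻¹ ≡ 82981097.
Then x ≡ 82981097·85285462 ≡ 55677014 (mod 92990330); the smallest non-negative solution is x = 55677014.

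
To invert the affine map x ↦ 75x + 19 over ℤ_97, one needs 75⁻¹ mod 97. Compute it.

22

gcd(97, 75) by repeated division:
97 = 1*75 + 22
75 = 3*22 + 9
22 = 2*9 + 4
9 = 2*4 + 1
4 = 4*1 + 0
gcd = 1, so the inverse exists. Back-substitute:
1 = 9 − 2·4
1 = −2·22 + 5·9
1 = 5·75 − 17·22
1 = −17·97 + 22·75
So 75·22 ≡ 1 (mod 97).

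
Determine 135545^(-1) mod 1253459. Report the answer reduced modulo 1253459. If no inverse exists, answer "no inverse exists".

Apply the Euclidean algorithm to 1253459 and 135545:
1253459 = 9×135545 + 33554
135545 = 4×33554 + 1329
33554 = 25×1329 + 329
1329 = 4×329 + 13
329 = 25×13 + 4
13 = 3×4 + 1
4 = 4×1 + 0
The gcd is 1. Working backward:
1 = 13 − 3·4
1 = −3·329 + 76·13
1 = 76·1329 − 307·329
1 = −307·33554 + 7751·1329
1 = 7751·135545 − 31311·33554
1 = −31311·1253459 + 289550·135545
So 135545·289550 ≡ 1 (mod 1253459).

289550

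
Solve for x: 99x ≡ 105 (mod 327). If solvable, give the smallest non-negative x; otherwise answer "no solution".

44

First find gcd(99, 327):
327 = 3*99 + 30
99 = 3*30 + 9
30 = 3*9 + 3
9 = 3*3 + 0
gcd = 3 and 3 | 105, so solutions exist. Divide through by 3: 33x ≡ 35 (mod 109).
Now find 33⁻¹ mod 109:
109 = 3×33 + 10
33 = 3×10 + 3
10 = 3×3 + 1
3 = 3×1 + 0
Back-substitute:
1 = 10 − 3·3
1 = −3·33 + 10·10
1 = 10·109 − 33·33
So 33·(-33) ≡ 1 (mod 109), i.e. 33⁻¹ ≡ 76.
Then x ≡ 76·35 ≡ 44 (mod 109); the smallest non-negative solution is x = 44.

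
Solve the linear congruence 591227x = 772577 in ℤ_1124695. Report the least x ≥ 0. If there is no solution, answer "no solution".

30676

First find gcd(591227, 1124695):
1124695 = 1*591227 + 533468
591227 = 1*533468 + 57759
533468 = 9*57759 + 13637
57759 = 4*13637 + 3211
13637 = 4*3211 + 793
3211 = 4*793 + 39
793 = 20*39 + 13
39 = 3*13 + 0
gcd = 13 and 13 | 772577, so solutions exist. Divide through by 13: 45479x ≡ 59429 (mod 86515).
Now find 45479⁻¹ mod 86515:
86515 = 1·45479 + 41036
45479 = 1·41036 + 4443
41036 = 9·4443 + 1049
4443 = 4·1049 + 247
1049 = 4·247 + 61
247 = 4·61 + 3
61 = 20·3 + 1
3 = 3·1 + 0
Back-substitute:
1 = 61 − 20·3
1 = −20·247 + 81·61
1 = 81·1049 − 344·247
1 = −344·4443 + 1457·1049
1 = 1457·41036 − 13457·4443
1 = −13457·45479 + 14914·41036
1 = 14914·86515 − 28371·45479
So 45479·(-28371) ≡ 1 (mod 86515), i.e. 45479⁻¹ ≡ 58144.
Then x ≡ 58144·59429 ≡ 30676 (mod 86515); the smallest non-negative solution is x = 30676.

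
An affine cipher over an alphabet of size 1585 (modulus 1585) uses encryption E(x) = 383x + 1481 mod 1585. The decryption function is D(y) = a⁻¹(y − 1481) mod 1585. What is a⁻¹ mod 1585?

Extended Euclidean algorithm:
1585 = 4×383 + 53
383 = 7×53 + 12
53 = 4×12 + 5
12 = 2×5 + 2
5 = 2×2 + 1
2 = 2×1 + 0
gcd = 1, so the inverse exists. Back-substitute:
1 = 5 − 2·2
1 = −2·12 + 5·5
1 = 5·53 − 22·12
1 = −22·383 + 159·53
1 = 159·1585 − 658·383
So 383·(-658) ≡ 1 (mod 1585), and -658 ≡ 927 (mod 1585).

927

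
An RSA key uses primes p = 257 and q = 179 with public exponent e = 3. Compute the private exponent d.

φ(n) = (p−1)(q−1) = 256·178 = 45568.
Need d with 3·d ≡ 1 (mod 45568). Apply the extended Euclidean algorithm:
45568 = 15189*3 + 1
3 = 3*1 + 0
Back-substitute:
1 = 45568 − 15189·3
So 3·(-15189) ≡ 1 (mod 45568), hence d ≡ -15189 ≡ 30379 (mod 45568).

30379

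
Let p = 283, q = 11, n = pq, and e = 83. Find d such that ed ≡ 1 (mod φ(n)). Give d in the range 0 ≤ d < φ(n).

φ(n) = (p−1)(q−1) = 282·10 = 2820.
Need d with 83·d ≡ 1 (mod 2820). Apply the extended Euclidean algorithm:
2820 = 33×83 + 81
83 = 1×81 + 2
81 = 40×2 + 1
2 = 2×1 + 0
Back-substitute:
1 = 81 − 40·2
1 = −40·83 + 41·81
1 = 41·2820 − 1393·83
So 83·(-1393) ≡ 1 (mod 2820), hence d ≡ -1393 ≡ 1427 (mod 2820).

1427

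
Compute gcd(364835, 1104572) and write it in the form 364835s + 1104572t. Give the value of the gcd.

Repeated division:
1104572 = 3·364835 + 10067
364835 = 36·10067 + 2423
10067 = 4·2423 + 375
2423 = 6·375 + 173
375 = 2·173 + 29
173 = 5·29 + 28
29 = 1·28 + 1
28 = 28·1 + 0
gcd(364835, 1104572) = 1.
Back-substituting:
1 = 29 − 28
1 = −173 + 6·29
1 = 6·375 − 13·173
1 = −13·2423 + 84·375
1 = 84·10067 − 349·2423
1 = −349·364835 + 12648·10067
1 = 12648·1104572 − 38293·364835
So 1 = (12648)·1104572 + (-38293)·364835.

1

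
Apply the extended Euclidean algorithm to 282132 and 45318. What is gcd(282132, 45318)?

Repeated division:
282132 = 6×45318 + 10224
45318 = 4×10224 + 4422
10224 = 2×4422 + 1380
4422 = 3×1380 + 282
1380 = 4×282 + 252
282 = 1×252 + 30
252 = 8×30 + 12
30 = 2×12 + 6
12 = 2×6 + 0
gcd(282132, 45318) = 6.
Express as a combination:
6 = 30 − 2·12
6 = −2·252 + 17·30
6 = 17·282 − 19·252
6 = −19·1380 + 93·282
6 = 93·4422 − 298·1380
6 = −298·10224 + 689·4422
6 = 689·45318 − 3054·10224
6 = −3054·282132 + 19013·45318
So 6 = (-3054)·282132 + (19013)·45318.

6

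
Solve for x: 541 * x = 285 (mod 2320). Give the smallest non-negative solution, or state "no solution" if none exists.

305

First find gcd(541, 2320):
2320 = 4*541 + 156
541 = 3*156 + 73
156 = 2*73 + 10
73 = 7*10 + 3
10 = 3*3 + 1
3 = 3*1 + 0
gcd = 1, so a unique solution mod 2320 exists.
Back-substitute for the Bézout coefficients:
1 = 10 − 3·3
1 = −3·73 + 22·10
1 = 22·156 − 47·73
1 = −47·541 + 163·156
1 = 163·2320 − 699·541
So 541·(-699) ≡ 1 (mod 2320), giving 541⁻¹ ≡ 1621.
x ≡ 541⁻¹·285 ≡ 1621·285 ≡ 305 (mod 2320).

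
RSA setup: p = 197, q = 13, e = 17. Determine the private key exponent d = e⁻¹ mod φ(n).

1937

φ(n) = (p−1)(q−1) = 196·12 = 2352.
Need d with 17·d ≡ 1 (mod 2352). Apply the extended Euclidean algorithm:
2352 = 138*17 + 6
17 = 2*6 + 5
6 = 1*5 + 1
5 = 5*1 + 0
Back-substitute:
1 = 6 − 5
1 = −17 + 3·6
1 = 3·2352 − 415·17
So 17·(-415) ≡ 1 (mod 2352), hence d ≡ -415 ≡ 1937 (mod 2352).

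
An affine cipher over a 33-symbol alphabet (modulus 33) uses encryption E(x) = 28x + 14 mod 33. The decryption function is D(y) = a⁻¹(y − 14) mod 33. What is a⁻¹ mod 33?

gcd(33, 28) by repeated division:
33 = 1*28 + 5
28 = 5*5 + 3
5 = 1*3 + 2
3 = 1*2 + 1
2 = 2*1 + 0
The gcd is 1. Working backward:
1 = 3 − 2
1 = −5 + 2·3
1 = 2·28 − 11·5
1 = −11·33 + 13·28
So 28·13 ≡ 1 (mod 33).

13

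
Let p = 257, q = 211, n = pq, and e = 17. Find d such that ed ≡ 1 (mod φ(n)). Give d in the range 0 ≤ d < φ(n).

φ(n) = (p−1)(q−1) = 256·210 = 53760.
Need d with 17·d ≡ 1 (mod 53760). Apply the extended Euclidean algorithm:
53760 = 3162×17 + 6
17 = 2×6 + 5
6 = 1×5 + 1
5 = 5×1 + 0
Back-substitute:
1 = 6 − 5
1 = −17 + 3·6
1 = 3·53760 − 9487·17
So 17·(-9487) ≡ 1 (mod 53760), hence d ≡ -9487 ≡ 44273 (mod 53760).

44273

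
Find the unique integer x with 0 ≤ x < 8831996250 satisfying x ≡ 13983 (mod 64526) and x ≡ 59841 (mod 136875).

6511203591

Write x = 13983 + 64526·k. Then 64526·k ≡ 59841 − 13983 ≡ 45858 (mod 136875).
Need 64526⁻¹ mod 136875. Extended Euclid on (136875, 64526):
136875 = 2·64526 + 7823
64526 = 8·7823 + 1942
7823 = 4·1942 + 55
1942 = 35·55 + 17
55 = 3·17 + 4
17 = 4·4 + 1
4 = 4·1 + 0
Back-substitute:
1 = 17 − 4·4
1 = −4·55 + 13·17
1 = 13·1942 − 459·55
1 = −459·7823 + 1849·1942
1 = 1849·64526 − 15251·7823
1 = −15251·136875 + 32351·64526
64526⁻¹ ≡ 32351 (mod 136875), so k ≡ 32351·45858 ≡ 100908 (mod 136875).
x = 13983 + 64526·100908 = 6511203591.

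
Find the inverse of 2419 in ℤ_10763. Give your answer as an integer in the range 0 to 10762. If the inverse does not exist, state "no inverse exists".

3822

gcd(10763, 2419) by repeated division:
10763 = 4×2419 + 1087
2419 = 2×1087 + 245
1087 = 4×245 + 107
245 = 2×107 + 31
107 = 3×31 + 14
31 = 2×14 + 3
14 = 4×3 + 2
3 = 1×2 + 1
2 = 2×1 + 0
The gcd is 1. Working backward:
1 = 3 − 2
1 = −14 + 5·3
1 = 5·31 − 11·14
1 = −11·107 + 38·31
1 = 38·245 − 87·107
1 = −87·1087 + 386·245
1 = 386·2419 − 859·1087
1 = −859·10763 + 3822·2419
So 2419·3822 ≡ 1 (mod 10763).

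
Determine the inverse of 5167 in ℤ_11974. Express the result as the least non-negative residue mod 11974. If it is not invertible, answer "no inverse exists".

gcd(11974, 5167) by repeated division:
11974 = 2×5167 + 1640
5167 = 3×1640 + 247
1640 = 6×247 + 158
247 = 1×158 + 89
158 = 1×89 + 69
89 = 1×69 + 20
69 = 3×20 + 9
20 = 2×9 + 2
9 = 4×2 + 1
2 = 2×1 + 0
gcd = 1, so the inverse exists. Back-substitute:
1 = 9 − 4·2
1 = −4·20 + 9·9
1 = 9·69 − 31·20
1 = −31·89 + 40·69
1 = 40·158 − 71·89
1 = −71·247 + 111·158
1 = 111·1640 − 737·247
1 = −737·5167 + 2322·1640
1 = 2322·11974 − 5381·5167
Hence 5167⁻¹ ≡ -5381 ≡ 6593 (mod 11974).

6593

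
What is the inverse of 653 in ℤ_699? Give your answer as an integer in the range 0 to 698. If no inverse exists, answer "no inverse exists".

Extended Euclidean algorithm:
699 = 1*653 + 46
653 = 14*46 + 9
46 = 5*9 + 1
9 = 9*1 + 0
gcd = 1, so the inverse exists. Back-substitute:
1 = 46 − 5·9
1 = −5·653 + 71·46
1 = 71·699 − 76·653
Hence 653⁻¹ ≡ -76 ≡ 623 (mod 699).

623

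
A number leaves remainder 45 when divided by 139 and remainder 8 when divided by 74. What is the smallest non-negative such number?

5188

Write x = 45 + 139·k. Then 139·k ≡ 8 − 45 ≡ 37 (mod 74).
Need 139⁻¹ mod 74. Extended Euclid on (74, 65):
74 = 1·65 + 9
65 = 7·9 + 2
9 = 4·2 + 1
2 = 2·1 + 0
Back-substitute:
1 = 9 − 4·2
1 = −4·65 + 29·9
1 = 29·74 − 33·65
139⁻¹ ≡ 41 (mod 74), so k ≡ 41·37 ≡ 37 (mod 74).
x = 45 + 139·37 = 5188.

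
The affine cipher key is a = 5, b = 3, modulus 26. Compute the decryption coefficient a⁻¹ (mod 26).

Apply the Euclidean algorithm to 26 and 5:
26 = 5×5 + 1
5 = 5×1 + 0
Since gcd(5, 26) = 1, back-substitute to write 1 as a combination:
1 = 26 − 5·5
Hence 5⁻¹ ≡ -5 ≡ 21 (mod 26).

21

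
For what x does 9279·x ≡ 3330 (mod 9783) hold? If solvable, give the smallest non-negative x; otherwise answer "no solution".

First find gcd(9279, 9783):
9783 = 1×9279 + 504
9279 = 18×504 + 207
504 = 2×207 + 90
207 = 2×90 + 27
90 = 3×27 + 9
27 = 3×9 + 0
gcd = 9 and 9 | 3330, so solutions exist. Divide through by 9: 1031x ≡ 370 (mod 1087).
Now find 1031⁻¹ mod 1087:
1087 = 1×1031 + 56
1031 = 18×56 + 23
56 = 2×23 + 10
23 = 2×10 + 3
10 = 3×3 + 1
3 = 3×1 + 0
Back-substitute:
1 = 10 − 3·3
1 = −3·23 + 7·10
1 = 7·56 − 17·23
1 = −17·1031 + 313·56
1 = 313·1087 − 330·1031
So 1031·(-330) ≡ 1 (mod 1087), i.e. 1031⁻¹ ≡ 757.
Then x ≡ 757·370 ≡ 731 (mod 1087); the smallest non-negative solution is x = 731.

731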